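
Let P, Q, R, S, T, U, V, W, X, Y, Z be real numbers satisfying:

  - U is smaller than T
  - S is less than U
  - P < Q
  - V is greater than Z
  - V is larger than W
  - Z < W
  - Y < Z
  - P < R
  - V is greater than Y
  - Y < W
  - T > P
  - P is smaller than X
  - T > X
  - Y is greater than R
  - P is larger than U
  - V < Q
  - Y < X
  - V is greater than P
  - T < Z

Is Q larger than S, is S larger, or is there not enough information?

Chaining the given relations: S < U < P < R < Y < X < T < Z < W < V < Q.
So Q is larger.

Q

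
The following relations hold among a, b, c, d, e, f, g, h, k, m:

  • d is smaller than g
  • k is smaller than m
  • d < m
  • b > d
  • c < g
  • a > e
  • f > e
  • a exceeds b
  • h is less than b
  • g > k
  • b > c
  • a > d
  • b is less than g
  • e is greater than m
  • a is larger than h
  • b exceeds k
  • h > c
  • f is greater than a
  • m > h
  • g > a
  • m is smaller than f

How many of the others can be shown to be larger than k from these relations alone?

Directly above k: b, m, g.
One step further: e, a, f (6 so far).
No other element is forced above k by the given relations, so the count is 6.

6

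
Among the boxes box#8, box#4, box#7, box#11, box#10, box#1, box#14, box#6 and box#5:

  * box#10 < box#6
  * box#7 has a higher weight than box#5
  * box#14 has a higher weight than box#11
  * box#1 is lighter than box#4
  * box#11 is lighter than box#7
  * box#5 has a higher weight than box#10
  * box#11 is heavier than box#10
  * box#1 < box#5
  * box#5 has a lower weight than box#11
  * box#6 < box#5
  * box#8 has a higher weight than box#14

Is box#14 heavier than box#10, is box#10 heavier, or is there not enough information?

Link the given pairs in sequence: box#10 < box#6; box#6 < box#5; box#5 < box#11; box#11 < box#14.
Chaining these gives box#10 < box#6 < box#5 < box#11 < box#14.
So box#14 is heavier.

box#14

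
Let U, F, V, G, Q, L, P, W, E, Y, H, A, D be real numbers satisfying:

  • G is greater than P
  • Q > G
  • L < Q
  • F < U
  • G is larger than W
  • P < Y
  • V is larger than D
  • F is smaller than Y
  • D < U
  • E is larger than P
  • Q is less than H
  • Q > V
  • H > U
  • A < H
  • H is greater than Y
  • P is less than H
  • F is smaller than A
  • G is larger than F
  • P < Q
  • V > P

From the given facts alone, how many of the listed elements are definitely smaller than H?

11

From H the given relations immediately reach P, Y, A, U, Q.
From those, F, L, G, D, V — 10 in total.
From those, W — 11 in total.
Nothing else is reachable below H; 11 in all.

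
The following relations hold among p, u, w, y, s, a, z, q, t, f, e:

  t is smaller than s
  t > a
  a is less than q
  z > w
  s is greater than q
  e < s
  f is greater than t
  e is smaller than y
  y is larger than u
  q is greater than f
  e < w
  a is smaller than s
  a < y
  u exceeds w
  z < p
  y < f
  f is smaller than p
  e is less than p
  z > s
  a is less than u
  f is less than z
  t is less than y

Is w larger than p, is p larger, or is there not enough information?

Chaining the given relations: w < u < y < f < q < s < z < p.
So p is larger.

p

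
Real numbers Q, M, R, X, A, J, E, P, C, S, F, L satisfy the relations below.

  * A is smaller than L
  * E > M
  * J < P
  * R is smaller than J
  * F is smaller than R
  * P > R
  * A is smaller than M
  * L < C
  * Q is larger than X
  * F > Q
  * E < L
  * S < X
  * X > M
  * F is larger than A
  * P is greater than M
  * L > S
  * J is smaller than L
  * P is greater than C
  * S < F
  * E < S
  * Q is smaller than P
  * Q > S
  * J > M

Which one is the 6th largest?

The consecutive relations fix a unique order: A < M < E < S < X < Q < F < R < J < L < C < P.
The 6th largest is F.

F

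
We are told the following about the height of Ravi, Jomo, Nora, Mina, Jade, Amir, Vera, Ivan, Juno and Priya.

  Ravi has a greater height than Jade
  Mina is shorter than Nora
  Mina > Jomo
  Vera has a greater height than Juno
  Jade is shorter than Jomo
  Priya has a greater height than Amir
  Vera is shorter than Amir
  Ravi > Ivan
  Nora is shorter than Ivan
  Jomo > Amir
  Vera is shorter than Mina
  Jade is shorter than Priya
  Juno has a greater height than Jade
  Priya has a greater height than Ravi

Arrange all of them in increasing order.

Jade < Juno < Vera < Amir < Jomo < Mina < Nora < Ivan < Ravi < Priya

The consecutive links are each given: Jade < Juno; Juno < Vera; Vera < Amir; Amir < Jomo; Jomo < Mina; Mina < Nora; Nora < Ivan; Ivan < Ravi; Ravi < Priya.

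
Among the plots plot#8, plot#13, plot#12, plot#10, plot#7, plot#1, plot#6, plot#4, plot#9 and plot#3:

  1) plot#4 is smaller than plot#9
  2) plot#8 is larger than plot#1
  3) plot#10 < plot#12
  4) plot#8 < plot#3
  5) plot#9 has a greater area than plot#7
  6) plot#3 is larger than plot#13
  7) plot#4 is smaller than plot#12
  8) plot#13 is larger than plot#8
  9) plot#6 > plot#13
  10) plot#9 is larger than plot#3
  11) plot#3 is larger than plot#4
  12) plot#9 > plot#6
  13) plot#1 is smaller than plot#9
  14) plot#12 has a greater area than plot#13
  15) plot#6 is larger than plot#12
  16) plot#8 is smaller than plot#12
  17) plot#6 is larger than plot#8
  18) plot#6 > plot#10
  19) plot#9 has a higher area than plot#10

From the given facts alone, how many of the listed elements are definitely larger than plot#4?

The elements the relations force above plot#4 are plot#12, plot#6, plot#3, plot#9 — no chain reaches any other.
That is 4.

4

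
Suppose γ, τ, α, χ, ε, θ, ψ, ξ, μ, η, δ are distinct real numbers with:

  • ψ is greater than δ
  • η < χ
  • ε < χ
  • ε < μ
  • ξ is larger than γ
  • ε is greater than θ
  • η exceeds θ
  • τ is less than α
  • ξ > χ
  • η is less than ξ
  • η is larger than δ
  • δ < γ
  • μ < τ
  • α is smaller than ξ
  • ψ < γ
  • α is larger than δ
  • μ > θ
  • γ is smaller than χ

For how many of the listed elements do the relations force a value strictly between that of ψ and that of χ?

The relations place ψ below χ. An element lies strictly between them when it is forced above ψ and also forced below χ.
Above ψ: {γ, ξ}. Below χ: {θ, δ, η, ε, γ}.
Intersection: {γ} — 1.

1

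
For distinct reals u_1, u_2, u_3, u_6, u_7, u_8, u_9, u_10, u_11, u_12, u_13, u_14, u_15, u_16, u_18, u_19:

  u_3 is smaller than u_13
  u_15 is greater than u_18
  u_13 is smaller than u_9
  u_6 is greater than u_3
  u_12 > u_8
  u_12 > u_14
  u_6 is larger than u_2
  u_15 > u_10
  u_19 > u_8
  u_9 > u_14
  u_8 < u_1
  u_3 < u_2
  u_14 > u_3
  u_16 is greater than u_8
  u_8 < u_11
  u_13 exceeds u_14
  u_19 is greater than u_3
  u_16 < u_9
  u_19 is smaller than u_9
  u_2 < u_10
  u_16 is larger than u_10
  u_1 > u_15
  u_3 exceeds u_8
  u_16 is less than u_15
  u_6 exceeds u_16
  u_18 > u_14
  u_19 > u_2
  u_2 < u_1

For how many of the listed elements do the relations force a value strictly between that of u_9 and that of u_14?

1

The relations place u_14 below u_9. An element lies strictly between them when it is forced above u_14 and also forced below u_9.
Above u_14: {u_18, u_12, u_13, u_15, u_1}. Below u_9: {u_8, u_3, u_2, u_10, u_19, u_16, u_13}.
Intersection: {u_13} — 1.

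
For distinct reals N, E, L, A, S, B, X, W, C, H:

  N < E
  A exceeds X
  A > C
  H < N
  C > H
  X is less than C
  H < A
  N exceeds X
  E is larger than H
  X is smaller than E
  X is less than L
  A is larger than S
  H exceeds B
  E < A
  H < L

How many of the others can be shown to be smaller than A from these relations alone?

7

Directly below A: H, X, C, S, E.
One step further: B, N (7 so far).
No other element is forced below A by the given relations, so the count is 7.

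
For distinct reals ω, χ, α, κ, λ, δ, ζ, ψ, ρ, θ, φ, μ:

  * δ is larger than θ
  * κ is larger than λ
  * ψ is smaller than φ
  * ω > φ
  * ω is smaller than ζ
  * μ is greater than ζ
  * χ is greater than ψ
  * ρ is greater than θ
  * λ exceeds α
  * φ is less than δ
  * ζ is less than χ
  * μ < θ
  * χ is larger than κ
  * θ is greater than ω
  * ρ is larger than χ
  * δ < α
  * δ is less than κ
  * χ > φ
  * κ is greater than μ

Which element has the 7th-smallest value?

Chaining the given pairs: ψ < φ < ω < ζ < μ < θ < δ < α < λ < κ < χ < ρ.
The 7th smallest is δ.

δ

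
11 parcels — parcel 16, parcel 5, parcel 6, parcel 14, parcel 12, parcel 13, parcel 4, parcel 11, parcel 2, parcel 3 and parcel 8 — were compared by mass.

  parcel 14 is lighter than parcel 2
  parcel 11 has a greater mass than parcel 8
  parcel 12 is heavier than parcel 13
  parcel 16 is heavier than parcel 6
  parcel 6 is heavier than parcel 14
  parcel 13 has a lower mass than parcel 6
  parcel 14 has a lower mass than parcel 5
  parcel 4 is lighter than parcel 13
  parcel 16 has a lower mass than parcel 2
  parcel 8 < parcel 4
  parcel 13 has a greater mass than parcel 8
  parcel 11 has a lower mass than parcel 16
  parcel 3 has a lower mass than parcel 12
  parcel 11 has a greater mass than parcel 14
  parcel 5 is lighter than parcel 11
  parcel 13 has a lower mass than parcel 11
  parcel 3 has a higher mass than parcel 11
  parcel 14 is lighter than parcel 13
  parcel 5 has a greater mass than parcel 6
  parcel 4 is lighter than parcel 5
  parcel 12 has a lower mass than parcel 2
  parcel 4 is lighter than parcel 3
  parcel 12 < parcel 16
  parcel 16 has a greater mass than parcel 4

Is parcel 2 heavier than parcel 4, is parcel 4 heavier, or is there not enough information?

parcel 4 < parcel 13 and parcel 13 < parcel 6 give parcel 4 < parcel 6.
Then parcel 6 < parcel 5 extends the chain to parcel 5.
Then parcel 5 < parcel 11 extends the chain to parcel 11.
With parcel 11 < parcel 3: parcel 4 < parcel 13 < parcel 6 < parcel 5 < parcel 11 < parcel 3.
With parcel 3 < parcel 12: parcel 4 < parcel 13 < parcel 6 < parcel 5 < parcel 11 < parcel 3 < parcel 12.
Then parcel 12 < parcel 16 extends the chain to parcel 16.
Then parcel 16 < parcel 2 extends the chain to parcel 2.
So parcel 2 is heavier.

parcel 2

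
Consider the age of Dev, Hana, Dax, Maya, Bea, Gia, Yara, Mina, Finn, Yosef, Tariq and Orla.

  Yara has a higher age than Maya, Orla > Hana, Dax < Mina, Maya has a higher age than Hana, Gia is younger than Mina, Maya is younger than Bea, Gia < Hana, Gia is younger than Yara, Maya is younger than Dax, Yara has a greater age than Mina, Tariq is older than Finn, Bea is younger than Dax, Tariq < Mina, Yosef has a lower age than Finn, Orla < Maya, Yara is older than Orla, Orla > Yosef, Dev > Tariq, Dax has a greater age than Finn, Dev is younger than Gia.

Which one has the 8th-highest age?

The consecutive relations fix a unique order: Yosef < Finn < Tariq < Dev < Gia < Hana < Orla < Maya < Bea < Dax < Mina < Yara.
The 8th largest is Gia.

Gia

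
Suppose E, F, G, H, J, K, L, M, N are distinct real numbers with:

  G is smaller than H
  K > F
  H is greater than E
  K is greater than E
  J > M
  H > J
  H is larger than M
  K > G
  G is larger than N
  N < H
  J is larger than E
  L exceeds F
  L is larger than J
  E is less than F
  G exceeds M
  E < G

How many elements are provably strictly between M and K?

1

The relations place M below K. An element lies strictly between them when it is forced above M and also forced below K.
Above M: {G, J, L, H}. Below K: {N, E, G, F}.
Intersection: {G} — 1.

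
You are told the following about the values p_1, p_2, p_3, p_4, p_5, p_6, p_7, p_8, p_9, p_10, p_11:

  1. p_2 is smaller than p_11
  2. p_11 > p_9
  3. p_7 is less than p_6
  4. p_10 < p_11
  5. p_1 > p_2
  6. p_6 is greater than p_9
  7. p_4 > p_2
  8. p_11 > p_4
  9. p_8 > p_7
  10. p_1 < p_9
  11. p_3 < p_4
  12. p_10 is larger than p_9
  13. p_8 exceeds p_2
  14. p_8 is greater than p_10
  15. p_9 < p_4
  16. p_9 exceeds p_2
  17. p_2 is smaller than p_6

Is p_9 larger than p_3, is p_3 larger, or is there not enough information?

undetermined

Following every chain through p_3: above p_3 we get p_4, p_11.
p_9 is not reached, and no chain runs the other way from p_9 to p_3.
So the given relations leave the order of p_3 and p_9 undetermined.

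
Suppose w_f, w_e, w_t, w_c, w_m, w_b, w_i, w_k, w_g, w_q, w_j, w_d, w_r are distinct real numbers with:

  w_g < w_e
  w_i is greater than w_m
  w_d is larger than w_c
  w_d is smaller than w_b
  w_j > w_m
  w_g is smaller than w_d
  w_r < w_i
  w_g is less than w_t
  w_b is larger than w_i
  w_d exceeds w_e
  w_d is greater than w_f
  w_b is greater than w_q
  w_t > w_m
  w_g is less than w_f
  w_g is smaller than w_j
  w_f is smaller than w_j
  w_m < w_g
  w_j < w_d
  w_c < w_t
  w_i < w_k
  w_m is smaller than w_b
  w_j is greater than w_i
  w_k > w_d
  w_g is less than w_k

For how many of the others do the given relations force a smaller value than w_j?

The elements the relations force below w_j are w_m, w_g, w_f, w_r, w_i — no chain reaches any other.
That is 5.

5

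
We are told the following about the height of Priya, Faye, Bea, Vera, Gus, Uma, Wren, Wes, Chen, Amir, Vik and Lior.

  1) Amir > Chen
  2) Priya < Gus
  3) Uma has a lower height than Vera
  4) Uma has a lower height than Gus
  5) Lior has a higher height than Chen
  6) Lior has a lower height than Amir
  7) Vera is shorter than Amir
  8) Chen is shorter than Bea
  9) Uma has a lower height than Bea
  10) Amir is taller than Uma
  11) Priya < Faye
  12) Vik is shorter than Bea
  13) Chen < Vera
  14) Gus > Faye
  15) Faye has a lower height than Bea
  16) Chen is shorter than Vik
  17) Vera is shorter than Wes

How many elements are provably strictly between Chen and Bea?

1

Chaining upward from Chen reaches: Vik, Vera, Lior, Amir, Wes.
Chaining downward from Bea reaches: Priya, Faye, Uma, Vik.
Strictly between Chen and Bea are those in both lists: Vik — 1 element.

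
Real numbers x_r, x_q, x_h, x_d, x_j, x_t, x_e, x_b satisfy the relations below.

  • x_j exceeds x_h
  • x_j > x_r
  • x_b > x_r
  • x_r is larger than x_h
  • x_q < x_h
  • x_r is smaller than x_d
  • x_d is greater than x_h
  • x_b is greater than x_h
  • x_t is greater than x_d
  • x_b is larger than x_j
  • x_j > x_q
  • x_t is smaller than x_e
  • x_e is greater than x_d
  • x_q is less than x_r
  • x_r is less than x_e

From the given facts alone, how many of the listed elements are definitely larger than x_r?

From x_r the given relations immediately reach x_j, x_d, x_e, x_b.
From those, x_t — 5 in total.
No other element is forced above x_r by the given relations, so the count is 5.

5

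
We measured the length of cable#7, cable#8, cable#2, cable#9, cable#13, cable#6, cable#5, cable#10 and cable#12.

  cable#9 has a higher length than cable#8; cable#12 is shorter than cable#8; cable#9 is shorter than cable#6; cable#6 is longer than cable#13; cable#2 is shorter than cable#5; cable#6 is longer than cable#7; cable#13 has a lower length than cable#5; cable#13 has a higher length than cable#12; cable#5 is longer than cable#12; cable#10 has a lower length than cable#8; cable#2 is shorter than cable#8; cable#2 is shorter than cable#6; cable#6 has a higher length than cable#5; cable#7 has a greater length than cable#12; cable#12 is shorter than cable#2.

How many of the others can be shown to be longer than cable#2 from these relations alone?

4

The elements the relations force above cable#2 are cable#8, cable#5, cable#9, cable#6 — no chain reaches any other.
That is 4.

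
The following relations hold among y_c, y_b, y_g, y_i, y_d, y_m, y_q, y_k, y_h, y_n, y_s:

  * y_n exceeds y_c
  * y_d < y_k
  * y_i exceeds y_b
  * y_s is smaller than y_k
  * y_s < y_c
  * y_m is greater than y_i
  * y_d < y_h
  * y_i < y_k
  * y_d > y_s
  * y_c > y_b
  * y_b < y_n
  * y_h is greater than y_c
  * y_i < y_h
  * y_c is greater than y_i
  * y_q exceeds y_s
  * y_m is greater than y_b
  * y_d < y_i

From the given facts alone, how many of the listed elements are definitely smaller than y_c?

4

Directly below y_c: y_b, y_s, y_i.
One step further: y_d (4 so far).
No other element is forced below y_c by the given relations, so the count is 4.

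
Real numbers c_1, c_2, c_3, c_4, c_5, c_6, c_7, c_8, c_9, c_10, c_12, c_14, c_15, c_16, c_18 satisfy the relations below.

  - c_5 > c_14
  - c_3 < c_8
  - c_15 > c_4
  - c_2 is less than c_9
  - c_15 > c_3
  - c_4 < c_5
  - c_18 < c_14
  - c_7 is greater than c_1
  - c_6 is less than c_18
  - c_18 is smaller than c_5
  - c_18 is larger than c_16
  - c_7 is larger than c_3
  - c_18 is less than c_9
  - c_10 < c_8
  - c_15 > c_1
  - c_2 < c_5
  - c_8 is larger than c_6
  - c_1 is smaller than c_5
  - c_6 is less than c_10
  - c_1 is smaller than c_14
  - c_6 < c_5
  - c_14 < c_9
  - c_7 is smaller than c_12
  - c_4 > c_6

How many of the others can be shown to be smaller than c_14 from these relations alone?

Directly below c_14: c_1, c_18.
One step further: c_16, c_6 (4 so far).
Nothing else is reachable below c_14; 4 in all.

4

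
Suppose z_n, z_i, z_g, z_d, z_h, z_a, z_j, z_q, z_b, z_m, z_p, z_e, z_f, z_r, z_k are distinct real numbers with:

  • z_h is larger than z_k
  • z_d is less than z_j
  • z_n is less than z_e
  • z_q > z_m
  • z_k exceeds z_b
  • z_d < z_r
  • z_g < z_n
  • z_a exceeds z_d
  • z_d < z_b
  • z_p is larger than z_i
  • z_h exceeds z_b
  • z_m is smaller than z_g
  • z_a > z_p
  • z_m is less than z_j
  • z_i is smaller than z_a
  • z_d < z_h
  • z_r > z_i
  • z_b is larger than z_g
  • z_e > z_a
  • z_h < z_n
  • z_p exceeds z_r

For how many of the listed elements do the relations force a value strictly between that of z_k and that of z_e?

The relations place z_k below z_e. An element lies strictly between them when it is forced above z_k and also forced below z_e.
Above z_k: {z_h, z_n}. Below z_e: {z_m, z_g, z_i, z_d, z_r, z_b, z_p, z_h, z_a, z_n}.
Intersection: {z_h, z_n} — 2.

2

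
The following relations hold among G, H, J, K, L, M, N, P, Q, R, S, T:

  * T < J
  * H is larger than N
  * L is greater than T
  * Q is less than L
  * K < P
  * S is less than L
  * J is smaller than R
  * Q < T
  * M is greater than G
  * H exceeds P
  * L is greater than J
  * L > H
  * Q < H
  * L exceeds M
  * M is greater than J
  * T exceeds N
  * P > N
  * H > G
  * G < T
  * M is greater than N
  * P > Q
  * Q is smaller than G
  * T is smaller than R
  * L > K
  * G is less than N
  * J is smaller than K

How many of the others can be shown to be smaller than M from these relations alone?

From M the given relations immediately reach G, N, J.
From those, Q, T — 5 in total.
No other element is forced below M by the given relations, so the count is 5.

5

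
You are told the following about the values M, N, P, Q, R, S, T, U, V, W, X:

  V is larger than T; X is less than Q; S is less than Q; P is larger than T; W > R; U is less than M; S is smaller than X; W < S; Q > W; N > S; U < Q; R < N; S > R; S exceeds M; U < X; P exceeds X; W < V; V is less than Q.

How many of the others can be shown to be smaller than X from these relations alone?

From X the given relations immediately reach U, S.
From those, M, R, W — 5 in total.
No other element is forced below X by the given relations, so the count is 5.

5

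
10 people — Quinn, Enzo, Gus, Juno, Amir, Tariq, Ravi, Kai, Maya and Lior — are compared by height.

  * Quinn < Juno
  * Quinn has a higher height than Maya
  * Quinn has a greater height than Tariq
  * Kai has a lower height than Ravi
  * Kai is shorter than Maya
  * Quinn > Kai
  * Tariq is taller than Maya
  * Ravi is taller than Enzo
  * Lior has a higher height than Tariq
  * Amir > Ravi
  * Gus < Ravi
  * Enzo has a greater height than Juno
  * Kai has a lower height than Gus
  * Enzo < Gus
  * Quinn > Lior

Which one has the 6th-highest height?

Chaining the given pairs: Kai < Maya < Tariq < Lior < Quinn < Juno < Enzo < Gus < Ravi < Amir.
The 6th largest is Quinn.

Quinn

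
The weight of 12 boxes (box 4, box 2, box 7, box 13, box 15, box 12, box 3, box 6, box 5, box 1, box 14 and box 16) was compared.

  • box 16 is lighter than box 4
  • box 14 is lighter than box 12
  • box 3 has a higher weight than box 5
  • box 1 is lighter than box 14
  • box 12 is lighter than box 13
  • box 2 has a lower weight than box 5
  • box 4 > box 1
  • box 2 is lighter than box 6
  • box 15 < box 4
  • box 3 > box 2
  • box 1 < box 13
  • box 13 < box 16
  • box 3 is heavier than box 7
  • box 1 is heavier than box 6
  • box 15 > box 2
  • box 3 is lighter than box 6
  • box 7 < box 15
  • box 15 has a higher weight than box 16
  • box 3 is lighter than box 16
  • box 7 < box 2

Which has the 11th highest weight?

Piecing the relations together gives one ordering: box 7 < box 2 < box 5 < box 3 < box 6 < box 1 < box 14 < box 12 < box 13 < box 16 < box 15 < box 4.
The 11th largest is box 2.

box 2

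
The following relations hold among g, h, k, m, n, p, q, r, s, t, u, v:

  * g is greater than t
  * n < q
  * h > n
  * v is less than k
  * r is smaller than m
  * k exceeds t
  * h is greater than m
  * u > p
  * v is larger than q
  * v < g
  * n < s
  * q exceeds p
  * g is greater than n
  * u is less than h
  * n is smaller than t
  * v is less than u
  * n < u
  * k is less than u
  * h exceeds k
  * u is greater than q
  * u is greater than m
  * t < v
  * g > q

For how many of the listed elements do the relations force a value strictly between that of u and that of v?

Chaining upward from v reaches: k, g, h.
Chaining downward from u reaches: p, n, t, q, r, k, m.
Strictly between v and u are those in both lists: k — 1 element.

1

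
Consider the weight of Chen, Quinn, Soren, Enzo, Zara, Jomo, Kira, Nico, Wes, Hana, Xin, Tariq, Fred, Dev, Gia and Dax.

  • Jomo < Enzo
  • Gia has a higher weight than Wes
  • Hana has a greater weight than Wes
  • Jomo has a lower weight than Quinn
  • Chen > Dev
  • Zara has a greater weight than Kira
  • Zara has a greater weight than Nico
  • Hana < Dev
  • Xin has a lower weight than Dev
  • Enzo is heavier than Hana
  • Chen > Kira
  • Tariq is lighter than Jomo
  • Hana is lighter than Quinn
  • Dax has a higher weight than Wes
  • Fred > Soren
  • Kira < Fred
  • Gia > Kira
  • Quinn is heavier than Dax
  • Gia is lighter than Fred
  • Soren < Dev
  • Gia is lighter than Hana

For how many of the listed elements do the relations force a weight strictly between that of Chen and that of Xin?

1

Chaining upward from Xin reaches: Dev.
Chaining downward from Chen reaches: Wes, Soren, Kira, Gia, Hana, Dev.
Strictly between Xin and Chen are those in both lists: Dev — 1 element.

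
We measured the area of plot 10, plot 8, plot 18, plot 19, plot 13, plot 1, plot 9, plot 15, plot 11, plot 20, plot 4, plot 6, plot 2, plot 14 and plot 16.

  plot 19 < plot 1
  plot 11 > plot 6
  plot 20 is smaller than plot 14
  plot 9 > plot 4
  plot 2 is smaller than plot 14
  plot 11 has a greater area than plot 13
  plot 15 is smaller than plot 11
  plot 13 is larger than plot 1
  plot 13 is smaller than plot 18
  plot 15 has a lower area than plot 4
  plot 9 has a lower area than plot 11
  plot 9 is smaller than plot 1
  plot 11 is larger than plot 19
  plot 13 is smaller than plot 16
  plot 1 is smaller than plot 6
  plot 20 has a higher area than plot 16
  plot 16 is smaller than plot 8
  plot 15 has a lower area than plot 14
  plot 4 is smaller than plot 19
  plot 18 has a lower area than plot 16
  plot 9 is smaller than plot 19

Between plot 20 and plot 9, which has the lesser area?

plot 9

plot 9 < plot 19 < plot 1 < plot 13 < plot 18 < plot 16 < plot 20, by transitivity through plot 19, plot 1, plot 13, plot 18, plot 16.
So plot 9 < plot 20; plot 9 is the smaller of the two.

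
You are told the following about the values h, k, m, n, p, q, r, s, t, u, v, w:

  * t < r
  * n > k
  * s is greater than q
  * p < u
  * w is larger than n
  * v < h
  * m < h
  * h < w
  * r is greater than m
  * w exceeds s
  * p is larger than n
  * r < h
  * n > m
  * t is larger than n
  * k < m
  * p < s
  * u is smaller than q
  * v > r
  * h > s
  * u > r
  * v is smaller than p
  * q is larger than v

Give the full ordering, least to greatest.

k < m < n < t < r < v < p < u < q < s < h < w

The consecutive links are each given: k < m; m < n; n < t; t < r; r < v; v < p; p < u; u < q; q < s; s < h; h < w.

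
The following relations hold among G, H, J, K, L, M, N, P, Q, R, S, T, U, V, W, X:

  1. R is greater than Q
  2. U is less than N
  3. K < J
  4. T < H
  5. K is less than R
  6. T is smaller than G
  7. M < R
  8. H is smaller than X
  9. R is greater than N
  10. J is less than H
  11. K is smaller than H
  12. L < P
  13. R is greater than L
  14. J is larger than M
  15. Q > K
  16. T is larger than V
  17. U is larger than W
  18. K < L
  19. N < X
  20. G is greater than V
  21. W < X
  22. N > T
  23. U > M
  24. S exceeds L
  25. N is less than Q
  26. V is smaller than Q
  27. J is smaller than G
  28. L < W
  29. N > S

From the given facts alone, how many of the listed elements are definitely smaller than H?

Directly below H: K, T, J.
One step further: V, M (5 so far).
Nothing else is reachable below H; 5 in all.

5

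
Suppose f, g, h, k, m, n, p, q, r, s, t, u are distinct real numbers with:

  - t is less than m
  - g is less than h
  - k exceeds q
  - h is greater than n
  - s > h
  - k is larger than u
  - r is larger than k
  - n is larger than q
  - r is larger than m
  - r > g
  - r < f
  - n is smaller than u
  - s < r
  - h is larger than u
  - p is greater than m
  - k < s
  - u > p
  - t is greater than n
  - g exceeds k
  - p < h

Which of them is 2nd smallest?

n

Chaining the given pairs: q < n < t < m < p < u < k < g < h < s < r < f.
Counting 2 from the smallest end gives n.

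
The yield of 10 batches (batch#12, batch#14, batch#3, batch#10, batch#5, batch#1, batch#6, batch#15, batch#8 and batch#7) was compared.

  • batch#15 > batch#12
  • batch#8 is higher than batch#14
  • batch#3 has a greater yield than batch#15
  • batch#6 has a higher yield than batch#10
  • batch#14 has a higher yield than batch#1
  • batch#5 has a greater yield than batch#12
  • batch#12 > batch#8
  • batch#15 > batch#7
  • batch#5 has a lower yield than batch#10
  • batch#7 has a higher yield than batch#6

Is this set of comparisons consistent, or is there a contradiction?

The single ordering batch#1 < batch#14 < batch#8 < batch#12 < batch#5 < batch#10 < batch#6 < batch#7 < batch#15 < batch#3 satisfies every listed relation, so no contradiction arises.

consistent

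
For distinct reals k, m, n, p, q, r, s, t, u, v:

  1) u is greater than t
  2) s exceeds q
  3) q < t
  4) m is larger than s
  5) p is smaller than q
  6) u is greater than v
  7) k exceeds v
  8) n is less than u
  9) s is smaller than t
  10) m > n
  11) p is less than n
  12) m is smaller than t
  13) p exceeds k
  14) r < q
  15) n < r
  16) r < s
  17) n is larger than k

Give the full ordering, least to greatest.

v < k < p < n < r < q < s < m < t < u

Each adjacent pair is fixed by a given relation: v < k; k < p; p < n; n < r; r < q; q < s; s < m; m < t; t < u. Chaining them end to end gives the full order.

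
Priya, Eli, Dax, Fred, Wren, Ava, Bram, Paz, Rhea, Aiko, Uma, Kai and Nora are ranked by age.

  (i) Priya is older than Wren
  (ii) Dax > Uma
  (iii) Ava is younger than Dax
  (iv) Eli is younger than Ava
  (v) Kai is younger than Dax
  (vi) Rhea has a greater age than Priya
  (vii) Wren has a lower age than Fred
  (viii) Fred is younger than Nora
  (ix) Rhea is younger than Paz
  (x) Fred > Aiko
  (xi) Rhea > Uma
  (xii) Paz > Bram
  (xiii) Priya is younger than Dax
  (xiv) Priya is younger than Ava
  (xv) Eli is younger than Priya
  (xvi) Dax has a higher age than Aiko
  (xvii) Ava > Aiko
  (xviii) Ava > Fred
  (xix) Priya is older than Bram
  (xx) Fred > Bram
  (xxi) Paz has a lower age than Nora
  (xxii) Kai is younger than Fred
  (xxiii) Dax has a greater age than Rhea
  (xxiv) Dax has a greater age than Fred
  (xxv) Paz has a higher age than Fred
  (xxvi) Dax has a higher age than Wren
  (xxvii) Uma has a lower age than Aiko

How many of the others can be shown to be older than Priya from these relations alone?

5

From Priya the given relations immediately reach Rhea, Ava, Dax.
From those, Paz — 4 in total.
From those, Nora — 5 in total.
No other element is forced above Priya by the given relations, so the count is 5.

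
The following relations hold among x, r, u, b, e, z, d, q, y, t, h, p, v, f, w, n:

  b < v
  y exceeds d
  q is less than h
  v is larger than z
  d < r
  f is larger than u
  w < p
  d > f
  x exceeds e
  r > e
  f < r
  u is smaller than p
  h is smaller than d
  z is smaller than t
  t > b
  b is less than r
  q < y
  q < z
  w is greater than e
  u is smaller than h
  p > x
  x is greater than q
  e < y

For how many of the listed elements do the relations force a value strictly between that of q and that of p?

1

Chaining upward from q reaches: h, z, v, t, d, y, x, r.
Chaining downward from p reaches: u, e, w, x.
Strictly between q and p are those in both lists: x — 1 element.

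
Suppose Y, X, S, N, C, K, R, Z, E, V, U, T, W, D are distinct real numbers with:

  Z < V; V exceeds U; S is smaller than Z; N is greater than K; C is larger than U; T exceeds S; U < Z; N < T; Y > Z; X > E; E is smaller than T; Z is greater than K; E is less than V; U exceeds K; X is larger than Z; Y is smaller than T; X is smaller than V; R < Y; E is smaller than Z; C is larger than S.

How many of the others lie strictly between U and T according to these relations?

The relations place U below T. An element lies strictly between them when it is forced above U and also forced below T.
Above U: {Z, X, C, V, Y}. Below T: {R, K, E, S, Z, N, Y}.
Intersection: {Z, Y} — 2.

2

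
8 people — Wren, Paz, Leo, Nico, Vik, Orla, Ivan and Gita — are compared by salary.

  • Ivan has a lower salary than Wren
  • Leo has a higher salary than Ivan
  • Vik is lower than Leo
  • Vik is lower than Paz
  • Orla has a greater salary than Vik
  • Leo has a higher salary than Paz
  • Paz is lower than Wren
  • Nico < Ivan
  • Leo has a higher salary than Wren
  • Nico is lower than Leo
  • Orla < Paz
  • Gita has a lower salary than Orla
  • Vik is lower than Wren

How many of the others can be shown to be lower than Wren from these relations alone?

6

Directly below Wren: Vik, Paz, Ivan.
One step further: Nico, Orla (5 so far).
One step further: Gita (6 so far).
No other element is forced below Wren by the given relations, so the count is 6.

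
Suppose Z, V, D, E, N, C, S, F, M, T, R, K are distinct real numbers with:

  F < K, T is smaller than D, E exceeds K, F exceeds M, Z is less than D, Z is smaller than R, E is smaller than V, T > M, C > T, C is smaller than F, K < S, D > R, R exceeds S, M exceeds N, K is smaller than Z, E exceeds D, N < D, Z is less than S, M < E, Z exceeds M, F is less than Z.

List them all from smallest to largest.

The consecutive links are each given: N < M; M < T; T < C; C < F; F < K; K < Z; Z < S; S < R; R < D; D < E; E < V.

N < M < T < C < F < K < Z < S < R < D < E < V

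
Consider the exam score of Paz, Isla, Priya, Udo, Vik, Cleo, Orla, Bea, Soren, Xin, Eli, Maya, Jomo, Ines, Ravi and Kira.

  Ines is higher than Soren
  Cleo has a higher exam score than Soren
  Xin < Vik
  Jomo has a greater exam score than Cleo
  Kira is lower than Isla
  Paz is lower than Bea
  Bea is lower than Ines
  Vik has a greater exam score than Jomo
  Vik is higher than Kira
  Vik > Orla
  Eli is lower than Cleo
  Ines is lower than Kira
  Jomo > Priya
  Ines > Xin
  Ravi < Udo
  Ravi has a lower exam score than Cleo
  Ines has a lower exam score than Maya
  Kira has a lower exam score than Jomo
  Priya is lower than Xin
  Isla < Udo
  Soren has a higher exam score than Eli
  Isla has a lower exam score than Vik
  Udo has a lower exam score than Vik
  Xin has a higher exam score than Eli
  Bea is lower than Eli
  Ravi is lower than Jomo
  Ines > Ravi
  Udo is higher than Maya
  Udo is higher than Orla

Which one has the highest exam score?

Chaining downward from Vik: directly below it, Xin, Kira, Orla, Jomo, Isla, Udo; then Eli, Priya, Ravi, Ines, Cleo, Maya; then Bea, Soren; then Paz.
That covers every other element, and nothing is given above Vik, so Vik is the highest exam score.

Vik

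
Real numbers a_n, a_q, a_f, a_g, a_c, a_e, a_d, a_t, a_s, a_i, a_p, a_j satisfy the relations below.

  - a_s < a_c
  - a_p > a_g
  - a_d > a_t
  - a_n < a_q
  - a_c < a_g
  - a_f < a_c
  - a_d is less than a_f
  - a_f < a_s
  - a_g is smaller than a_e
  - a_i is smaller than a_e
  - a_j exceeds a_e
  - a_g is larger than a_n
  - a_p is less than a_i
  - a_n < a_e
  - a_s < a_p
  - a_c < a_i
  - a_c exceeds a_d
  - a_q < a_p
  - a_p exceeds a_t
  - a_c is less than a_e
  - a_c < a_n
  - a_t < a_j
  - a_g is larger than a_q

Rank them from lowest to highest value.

Each adjacent pair is fixed by a given relation: a_t < a_d; a_d < a_f; a_f < a_s; a_s < a_c; a_c < a_n; a_n < a_q; a_q < a_g; a_g < a_p; a_p < a_i; a_i < a_e; a_e < a_j. Chaining them end to end gives the full order.

a_t < a_d < a_f < a_s < a_c < a_n < a_q < a_g < a_p < a_i < a_e < a_j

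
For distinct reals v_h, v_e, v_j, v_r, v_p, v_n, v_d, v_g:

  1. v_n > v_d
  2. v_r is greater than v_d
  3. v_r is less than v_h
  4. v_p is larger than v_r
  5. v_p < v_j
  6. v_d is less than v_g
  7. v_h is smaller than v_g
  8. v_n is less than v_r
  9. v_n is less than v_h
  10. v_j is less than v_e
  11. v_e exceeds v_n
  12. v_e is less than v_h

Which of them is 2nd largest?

v_h

Chaining the given pairs: v_d < v_n < v_r < v_p < v_j < v_e < v_h < v_g.
Counting 2 from the largest end gives v_h.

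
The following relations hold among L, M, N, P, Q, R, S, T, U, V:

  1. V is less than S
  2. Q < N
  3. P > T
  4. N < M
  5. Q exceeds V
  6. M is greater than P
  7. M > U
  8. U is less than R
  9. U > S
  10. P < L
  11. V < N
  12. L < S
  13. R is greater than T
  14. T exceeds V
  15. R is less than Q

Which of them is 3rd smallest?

Chaining the given pairs: V < T < P < L < S < U < R < Q < N < M.
Counting 3 from the smallest end gives P.

P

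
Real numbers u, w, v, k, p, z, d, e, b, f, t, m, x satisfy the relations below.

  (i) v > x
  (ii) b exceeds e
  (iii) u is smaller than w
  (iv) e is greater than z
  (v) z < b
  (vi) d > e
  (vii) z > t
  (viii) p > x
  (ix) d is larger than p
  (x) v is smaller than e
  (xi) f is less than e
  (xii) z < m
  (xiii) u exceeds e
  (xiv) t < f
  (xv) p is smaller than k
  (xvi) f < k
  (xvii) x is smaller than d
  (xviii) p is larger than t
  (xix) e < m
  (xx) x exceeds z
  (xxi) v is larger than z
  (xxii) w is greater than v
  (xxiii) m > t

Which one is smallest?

t

Chaining upward from t: directly above it, z, f, p, m; then x, v, e, d, k, b; then u, w.
That covers every other element, and nothing is given below t, so t is the smallest.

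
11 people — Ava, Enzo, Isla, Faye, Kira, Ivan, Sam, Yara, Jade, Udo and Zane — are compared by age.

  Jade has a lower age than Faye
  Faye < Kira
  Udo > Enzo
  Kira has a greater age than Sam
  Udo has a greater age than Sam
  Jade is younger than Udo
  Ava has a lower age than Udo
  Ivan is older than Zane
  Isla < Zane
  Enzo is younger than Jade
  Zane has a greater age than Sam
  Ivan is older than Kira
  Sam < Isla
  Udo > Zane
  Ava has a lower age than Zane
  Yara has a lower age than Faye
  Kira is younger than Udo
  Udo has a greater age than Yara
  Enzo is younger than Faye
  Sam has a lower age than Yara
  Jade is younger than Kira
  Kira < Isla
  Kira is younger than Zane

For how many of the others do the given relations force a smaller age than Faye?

Directly below Faye: Enzo, Yara, Jade.
One step further: Sam (4 so far).
No other element is forced below Faye by the given relations, so the count is 4.

4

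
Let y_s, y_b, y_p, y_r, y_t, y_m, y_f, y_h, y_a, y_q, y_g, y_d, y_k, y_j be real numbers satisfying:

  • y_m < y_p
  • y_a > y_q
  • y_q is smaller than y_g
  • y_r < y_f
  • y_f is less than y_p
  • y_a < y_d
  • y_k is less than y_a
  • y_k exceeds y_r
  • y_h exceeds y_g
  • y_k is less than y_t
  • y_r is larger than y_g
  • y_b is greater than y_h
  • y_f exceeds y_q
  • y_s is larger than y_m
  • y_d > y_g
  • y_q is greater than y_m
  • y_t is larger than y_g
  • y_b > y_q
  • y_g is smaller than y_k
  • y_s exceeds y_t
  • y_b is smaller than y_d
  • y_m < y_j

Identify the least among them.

y_m

y_q is not least since y_m < y_q; y_g is not least since y_q < y_g; y_r is not least since y_g < y_r; y_j is not least since y_m < y_j; y_k is not least since y_g < y_k; y_f is not least since y_q < y_f; y_h is not least since y_g < y_h; y_t is not least since y_g < y_t; y_b is not least since y_q < y_b; y_a is not least since y_k < y_a; y_p is not least since y_m < y_p; y_s is not least since y_t < y_s; y_d is not least since y_b < y_d.
Only y_m has nothing below it, so y_m is the least.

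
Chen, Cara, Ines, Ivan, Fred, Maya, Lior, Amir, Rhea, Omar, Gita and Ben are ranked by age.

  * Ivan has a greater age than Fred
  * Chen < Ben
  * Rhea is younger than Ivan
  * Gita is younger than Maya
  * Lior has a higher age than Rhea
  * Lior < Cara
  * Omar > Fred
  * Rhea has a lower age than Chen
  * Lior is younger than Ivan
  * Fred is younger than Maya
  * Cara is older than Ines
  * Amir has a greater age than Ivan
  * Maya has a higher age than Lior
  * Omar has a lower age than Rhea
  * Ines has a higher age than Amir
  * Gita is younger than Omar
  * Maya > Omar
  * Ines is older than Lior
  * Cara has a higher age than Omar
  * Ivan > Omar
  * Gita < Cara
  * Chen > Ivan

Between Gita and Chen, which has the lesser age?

Gita

Link the given pairs in sequence: Gita < Omar; Omar < Rhea; Rhea < Lior; Lior < Ivan; Ivan < Chen.
Chaining these gives Gita < Omar < Rhea < Lior < Ivan < Chen.
So Gita < Chen; Gita is the younger of the two.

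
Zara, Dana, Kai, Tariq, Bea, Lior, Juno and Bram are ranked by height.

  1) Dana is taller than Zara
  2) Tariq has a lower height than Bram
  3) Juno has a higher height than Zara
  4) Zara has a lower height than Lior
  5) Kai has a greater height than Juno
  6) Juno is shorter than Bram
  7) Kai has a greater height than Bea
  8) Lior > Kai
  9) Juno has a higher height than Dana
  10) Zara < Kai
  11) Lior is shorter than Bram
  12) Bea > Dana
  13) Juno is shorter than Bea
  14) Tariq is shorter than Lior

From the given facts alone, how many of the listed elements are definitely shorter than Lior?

6

The elements the relations force below Lior are Zara, Dana, Juno, Bea, Tariq, Kai — no chain reaches any other.
That is 6.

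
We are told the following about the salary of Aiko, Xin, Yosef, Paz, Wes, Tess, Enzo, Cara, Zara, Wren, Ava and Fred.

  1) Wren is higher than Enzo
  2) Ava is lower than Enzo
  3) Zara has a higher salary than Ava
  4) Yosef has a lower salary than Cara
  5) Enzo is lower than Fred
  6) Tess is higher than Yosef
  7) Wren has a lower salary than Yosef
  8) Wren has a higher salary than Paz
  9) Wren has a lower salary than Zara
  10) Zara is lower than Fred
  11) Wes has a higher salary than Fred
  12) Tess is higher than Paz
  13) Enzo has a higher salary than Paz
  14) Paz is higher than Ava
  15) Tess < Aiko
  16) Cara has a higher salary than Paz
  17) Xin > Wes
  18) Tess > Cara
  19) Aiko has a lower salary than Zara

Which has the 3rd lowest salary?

The consecutive relations fix a unique order: Ava < Paz < Enzo < Wren < Yosef < Cara < Tess < Aiko < Zara < Fred < Wes < Xin.
The 3rd smallest is Enzo.

Enzo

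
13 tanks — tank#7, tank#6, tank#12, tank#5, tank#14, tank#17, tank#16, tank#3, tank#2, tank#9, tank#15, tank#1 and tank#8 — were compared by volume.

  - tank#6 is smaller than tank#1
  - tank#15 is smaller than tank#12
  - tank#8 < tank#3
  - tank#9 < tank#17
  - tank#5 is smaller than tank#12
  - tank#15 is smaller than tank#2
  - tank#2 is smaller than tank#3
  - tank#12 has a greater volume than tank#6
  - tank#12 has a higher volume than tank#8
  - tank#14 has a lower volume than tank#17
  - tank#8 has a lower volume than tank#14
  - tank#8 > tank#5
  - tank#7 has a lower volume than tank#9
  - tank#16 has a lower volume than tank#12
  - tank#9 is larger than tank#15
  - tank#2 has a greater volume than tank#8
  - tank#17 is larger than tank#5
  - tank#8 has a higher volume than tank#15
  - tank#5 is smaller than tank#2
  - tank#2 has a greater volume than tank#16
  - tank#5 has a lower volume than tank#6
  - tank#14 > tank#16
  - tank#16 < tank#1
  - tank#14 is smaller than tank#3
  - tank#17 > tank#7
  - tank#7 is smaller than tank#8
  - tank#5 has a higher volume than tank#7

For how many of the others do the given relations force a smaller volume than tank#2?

The elements the relations force below tank#2 are tank#7, tank#15, tank#5, tank#8, tank#16 — no chain reaches any other.
That is 5.

5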